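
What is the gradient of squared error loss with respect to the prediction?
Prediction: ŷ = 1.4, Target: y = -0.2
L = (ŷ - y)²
∂L/∂ŷ = 3.2

∂L/∂ŷ = 2(ŷ - y) = 2(1.4 - -0.2) = 2(1.6) = 3.2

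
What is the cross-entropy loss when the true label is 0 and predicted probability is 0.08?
L = 0.08338

L = -0·log(0.08) - 1·log(0.92) = -log(0.92) = 0.08338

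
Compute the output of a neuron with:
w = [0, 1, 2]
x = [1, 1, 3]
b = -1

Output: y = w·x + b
y = 6

y = (0)(1) + (1)(1) + (2)(3) + -1 = 6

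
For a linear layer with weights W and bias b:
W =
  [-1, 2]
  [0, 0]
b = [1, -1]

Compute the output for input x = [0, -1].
y = [-1, -1]

Wx = [-1×0 + 2×-1, 0×0 + 0×-1]
   = [-2, 0]
y = Wx + b = [-2 + 1, 0 + -1] = [-1, -1]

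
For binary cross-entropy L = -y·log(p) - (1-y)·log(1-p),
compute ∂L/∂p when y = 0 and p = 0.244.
∂L/∂p = 1.323

∂L/∂p = -y/p + (1-y)/(1-p) = 0 + 1/0.756 = 1.323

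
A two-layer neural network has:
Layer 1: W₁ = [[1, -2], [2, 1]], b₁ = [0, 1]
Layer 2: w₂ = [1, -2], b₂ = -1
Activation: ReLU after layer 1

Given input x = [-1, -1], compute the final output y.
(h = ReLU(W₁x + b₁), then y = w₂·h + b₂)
y = 0

Layer 1 pre-activation: z₁ = [1, -2]
After ReLU: h = [1, 0]
Layer 2 output: y = 1×1 + -2×0 + -1 = 0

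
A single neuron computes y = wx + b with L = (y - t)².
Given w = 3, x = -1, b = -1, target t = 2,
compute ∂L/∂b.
∂L/∂b = -12

y = wx + b = (3)(-1) + -1 = -4
∂L/∂y = 2(y - t) = 2(-4 - 2) = -12
∂y/∂b = 1
∂L/∂b = ∂L/∂y · ∂y/∂b = -12 × 1 = -12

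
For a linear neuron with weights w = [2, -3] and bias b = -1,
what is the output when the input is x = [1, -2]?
y = 7

y = (2)(1) + (-3)(-2) + -1 = 7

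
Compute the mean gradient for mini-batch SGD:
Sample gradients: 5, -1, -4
Average gradient = 0

Average = (1/3)(5 + -1 + -4) = 0/3 = 0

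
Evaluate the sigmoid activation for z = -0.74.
0.323

sigmoid(-0.74) = 1/(1 + e^(0.74)) = 1/(1 + 2.096) = 0.323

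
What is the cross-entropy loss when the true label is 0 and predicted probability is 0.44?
L = 0.5798

L = -0·log(0.44) - 1·log(0.56) = -log(0.56) = 0.5798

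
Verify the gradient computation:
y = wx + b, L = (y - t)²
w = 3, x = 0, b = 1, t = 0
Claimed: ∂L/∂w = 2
Incorrect

y = (3)(0) + 1 = 1
∂L/∂y = 2(y - t) = 2(1 - 0) = 2
∂y/∂w = x = 0
∂L/∂w = 2 × 0 = 0

Claimed value: 2
Incorrect: The correct gradient is 0.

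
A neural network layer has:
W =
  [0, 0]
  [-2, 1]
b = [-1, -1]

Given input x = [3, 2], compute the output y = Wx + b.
y = [-1, -5]

Wx = [0×3 + 0×2, -2×3 + 1×2]
   = [0, -4]
y = Wx + b = [0 + -1, -4 + -1] = [-1, -5]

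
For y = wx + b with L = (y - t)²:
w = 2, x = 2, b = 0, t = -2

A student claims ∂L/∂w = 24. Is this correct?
Correct

y = (2)(2) + 0 = 4
∂L/∂y = 2(y - t) = 2(4 - -2) = 12
∂y/∂w = x = 2
∂L/∂w = 12 × 2 = 24

Claimed value: 24
Correct: The correct gradient is 24.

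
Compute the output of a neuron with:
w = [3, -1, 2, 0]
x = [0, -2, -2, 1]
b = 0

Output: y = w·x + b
y = -2

y = (3)(0) + (-1)(-2) + (2)(-2) + (0)(1) + 0 = -2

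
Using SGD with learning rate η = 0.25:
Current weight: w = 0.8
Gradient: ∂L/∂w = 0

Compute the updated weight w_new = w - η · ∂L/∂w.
w_new = 0.8

w_new = w - η·∂L/∂w = 0.8 - 0.25×(0) = 0.8 - (0) = 0.8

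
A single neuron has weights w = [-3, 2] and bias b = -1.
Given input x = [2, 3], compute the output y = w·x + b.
y = -1

y = (-3)(2) + (2)(3) + -1 = -1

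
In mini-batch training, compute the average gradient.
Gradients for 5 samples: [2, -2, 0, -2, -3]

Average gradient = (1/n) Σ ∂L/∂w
Average gradient = -1

Average = (1/5)(2 + -2 + 0 + -2 + -3) = -5/5 = -1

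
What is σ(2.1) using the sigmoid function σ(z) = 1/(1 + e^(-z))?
0.8909

sigmoid(2.1) = 1/(1 + e^(-2.1)) = 1/(1 + 0.1225) = 0.8909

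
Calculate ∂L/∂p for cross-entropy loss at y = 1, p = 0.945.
∂L/∂p = -1.058

∂L/∂p = -y/p + (1-y)/(1-p) = -1/0.945 + 0 = -1.058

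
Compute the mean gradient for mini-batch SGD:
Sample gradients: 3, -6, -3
Average gradient = -2

Average = (1/3)(3 + -6 + -3) = -6/3 = -2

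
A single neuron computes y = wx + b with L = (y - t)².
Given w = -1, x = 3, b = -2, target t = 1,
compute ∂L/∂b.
∂L/∂b = -12

y = wx + b = (-1)(3) + -2 = -5
∂L/∂y = 2(y - t) = 2(-5 - 1) = -12
∂y/∂b = 1
∂L/∂b = ∂L/∂y · ∂y/∂b = -12 × 1 = -12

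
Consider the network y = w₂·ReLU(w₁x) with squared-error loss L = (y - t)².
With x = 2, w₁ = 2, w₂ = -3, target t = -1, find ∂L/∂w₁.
∂L/∂w₁ = 132

Forward pass:
z = w₁x = 2×2 = 4
h = ReLU(4) = 4
y = w₂h = -3×4 = -12

Backward pass:
∂L/∂y = 2(y - t) = 2(-12 - -1) = -22
∂y/∂h = w₂ = -3
∂h/∂z = 1 (ReLU derivative)
∂z/∂w₁ = x = 2

∂L/∂w₁ = -22 × -3 × 1 × 2 = 132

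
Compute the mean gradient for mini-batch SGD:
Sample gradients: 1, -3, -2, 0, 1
Average gradient = -0.6

Average = (1/5)(1 + -3 + -2 + 0 + 1) = -3/5 = -0.6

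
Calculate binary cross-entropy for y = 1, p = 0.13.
L = 2.04

L = -1·log(0.13) - 0·log(0.87) = -log(0.13) = 2.04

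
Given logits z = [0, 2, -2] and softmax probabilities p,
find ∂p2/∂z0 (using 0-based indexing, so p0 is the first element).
∂p2/∂z0 = -0.001862

p = softmax(z) = [0.1173, 0.8668, 0.01588]
p2 = 0.01588, p0 = 0.1173

∂p2/∂z0 = -p2 × p0 = -0.01588 × 0.1173 = -0.001862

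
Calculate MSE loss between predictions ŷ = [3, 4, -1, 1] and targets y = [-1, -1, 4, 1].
MSE = 16.5

MSE = (1/4)((3--1)² + (4--1)² + (-1-4)² + (1-1)²) = (1/4)(16 + 25 + 25 + 0) = 16.5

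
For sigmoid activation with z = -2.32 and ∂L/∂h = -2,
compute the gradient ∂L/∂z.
∂L/∂z = -0.1629

σ(-2.32) = 0.08948
σ'(-2.32) = σ(-2.32)(1 - σ(-2.32)) = 0.08948 × 0.9105 = 0.08147
∂L/∂z = ∂L/∂h · σ'(z) = -2 × 0.08147 = -0.1629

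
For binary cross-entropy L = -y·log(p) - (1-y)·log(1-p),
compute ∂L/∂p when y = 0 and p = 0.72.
∂L/∂p = 3.571

∂L/∂p = -y/p + (1-y)/(1-p) = 0 + 1/0.28 = 3.571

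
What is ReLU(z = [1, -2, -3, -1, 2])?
h = [1, 0, 0, 0, 2]

ReLU applied element-wise: max(0,1)=1, max(0,-2)=0, max(0,-3)=0, max(0,-1)=0, max(0,2)=2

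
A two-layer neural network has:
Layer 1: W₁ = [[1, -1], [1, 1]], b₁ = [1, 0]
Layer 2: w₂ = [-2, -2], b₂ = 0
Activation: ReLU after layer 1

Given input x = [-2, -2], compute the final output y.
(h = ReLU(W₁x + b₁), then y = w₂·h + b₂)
y = -2

Layer 1 pre-activation: z₁ = [1, -4]
After ReLU: h = [1, 0]
Layer 2 output: y = -2×1 + -2×0 + 0 = -2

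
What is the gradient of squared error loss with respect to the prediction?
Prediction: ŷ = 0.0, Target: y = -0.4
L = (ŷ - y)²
∂L/∂ŷ = 0.8

∂L/∂ŷ = 2(ŷ - y) = 2(0.0 - -0.4) = 2(0.4) = 0.8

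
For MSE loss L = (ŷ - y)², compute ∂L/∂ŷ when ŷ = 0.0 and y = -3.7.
∂L/∂ŷ = 7.4

∂L/∂ŷ = 2(ŷ - y) = 2(0.0 - -3.7) = 2(3.7) = 7.4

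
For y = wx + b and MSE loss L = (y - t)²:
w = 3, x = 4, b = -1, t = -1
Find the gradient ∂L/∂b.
∂L/∂b = 24

y = wx + b = (3)(4) + -1 = 11
∂L/∂y = 2(y - t) = 2(11 - -1) = 24
∂y/∂b = 1
∂L/∂b = ∂L/∂y · ∂y/∂b = 24 × 1 = 24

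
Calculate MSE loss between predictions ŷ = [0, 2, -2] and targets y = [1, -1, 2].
MSE = 8.667

MSE = (1/3)((0-1)² + (2--1)² + (-2-2)²) = (1/3)(1 + 9 + 16) = 8.667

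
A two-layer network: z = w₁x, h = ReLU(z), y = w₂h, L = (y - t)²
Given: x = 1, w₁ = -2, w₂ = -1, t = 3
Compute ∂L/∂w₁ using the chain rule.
∂L/∂w₁ = 0

Forward pass:
z = w₁x = -2×1 = -2
h = ReLU(-2) = 0
y = w₂h = -1×0 = 0

Backward pass:
∂L/∂y = 2(y - t) = 2(0 - 3) = -6
∂y/∂h = w₂ = -1
∂h/∂z = 0 (ReLU derivative)
∂z/∂w₁ = x = 1

∂L/∂w₁ = -6 × -1 × 0 × 1 = 0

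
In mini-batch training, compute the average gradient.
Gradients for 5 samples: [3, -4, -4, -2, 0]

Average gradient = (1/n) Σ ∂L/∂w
Average gradient = -1.4

Average = (1/5)(3 + -4 + -4 + -2 + 0) = -7/5 = -1.4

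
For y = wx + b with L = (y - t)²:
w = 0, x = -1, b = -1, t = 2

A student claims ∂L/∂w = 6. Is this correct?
Correct

y = (0)(-1) + -1 = -1
∂L/∂y = 2(y - t) = 2(-1 - 2) = -6
∂y/∂w = x = -1
∂L/∂w = -6 × -1 = 6

Claimed value: 6
Correct: The correct gradient is 6.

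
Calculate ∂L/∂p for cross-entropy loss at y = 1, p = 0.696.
∂L/∂p = -1.437

∂L/∂p = -y/p + (1-y)/(1-p) = -1/0.696 + 0 = -1.437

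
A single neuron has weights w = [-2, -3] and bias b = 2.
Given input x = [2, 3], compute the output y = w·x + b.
y = -11

y = (-2)(2) + (-3)(3) + 2 = -11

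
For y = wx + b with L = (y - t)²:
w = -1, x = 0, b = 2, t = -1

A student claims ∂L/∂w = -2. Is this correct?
Incorrect

y = (-1)(0) + 2 = 2
∂L/∂y = 2(y - t) = 2(2 - -1) = 6
∂y/∂w = x = 0
∂L/∂w = 6 × 0 = 0

Claimed value: -2
Incorrect: The correct gradient is 0.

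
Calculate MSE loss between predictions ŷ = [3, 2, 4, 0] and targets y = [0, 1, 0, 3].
MSE = 8.75

MSE = (1/4)((3-0)² + (2-1)² + (4-0)² + (0-3)²) = (1/4)(9 + 1 + 16 + 9) = 8.75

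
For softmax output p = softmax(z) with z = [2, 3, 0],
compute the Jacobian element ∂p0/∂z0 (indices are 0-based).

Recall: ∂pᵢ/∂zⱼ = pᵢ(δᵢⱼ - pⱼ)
∂p0/∂z0 = 0.1922

p = softmax(z) = [0.2595, 0.7054, 0.03512]
p0 = 0.2595

∂p0/∂z0 = p0(1 - p0) = 0.2595 × (1 - 0.2595) = 0.1922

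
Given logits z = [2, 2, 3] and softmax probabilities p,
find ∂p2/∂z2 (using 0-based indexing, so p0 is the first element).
∂p2/∂z2 = 0.2442

p = softmax(z) = [0.2119, 0.2119, 0.5761]
p2 = 0.5761

∂p2/∂z2 = p2(1 - p2) = 0.5761 × (1 - 0.5761) = 0.2442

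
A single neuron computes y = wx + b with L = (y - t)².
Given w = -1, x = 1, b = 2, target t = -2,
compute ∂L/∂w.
∂L/∂w = 6

y = wx + b = (-1)(1) + 2 = 1
∂L/∂y = 2(y - t) = 2(1 - -2) = 6
∂y/∂w = x = 1
∂L/∂w = ∂L/∂y · ∂y/∂w = 6 × 1 = 6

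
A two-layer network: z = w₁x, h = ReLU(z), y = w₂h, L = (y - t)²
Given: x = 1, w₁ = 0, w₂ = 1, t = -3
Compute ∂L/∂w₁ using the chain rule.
∂L/∂w₁ = 0

Forward pass:
z = w₁x = 0×1 = 0
h = ReLU(0) = 0
y = w₂h = 1×0 = 0

Backward pass:
∂L/∂y = 2(y - t) = 2(0 - -3) = 6
∂y/∂h = w₂ = 1
∂h/∂z = 0 (ReLU derivative)
∂z/∂w₁ = x = 1

∂L/∂w₁ = 6 × 1 × 0 × 1 = 0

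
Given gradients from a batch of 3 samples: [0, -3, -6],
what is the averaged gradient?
Average gradient = -3

Average = (1/3)(0 + -3 + -6) = -9/3 = -3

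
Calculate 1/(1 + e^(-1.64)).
0.8375

sigmoid(1.64) = 1/(1 + e^(-1.64)) = 1/(1 + 0.194) = 0.8375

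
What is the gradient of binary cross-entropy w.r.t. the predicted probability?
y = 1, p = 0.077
∂L/∂p = -12.99

∂L/∂p = -y/p + (1-y)/(1-p) = -1/0.077 + 0 = -12.99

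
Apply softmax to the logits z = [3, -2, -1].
p = [0.9756, 0.0066, 0.0179]

exp(z) = [20.09, 0.1353, 0.3679]
Sum = 20.59
p = [0.9756, 0.0066, 0.0179]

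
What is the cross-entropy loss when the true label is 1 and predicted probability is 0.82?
L = 0.1985

L = -1·log(0.82) - 0·log(0.18) = -log(0.82) = 0.1985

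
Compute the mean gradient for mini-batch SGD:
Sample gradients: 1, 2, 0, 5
Average gradient = 2

Average = (1/4)(1 + 2 + 0 + 5) = 8/4 = 2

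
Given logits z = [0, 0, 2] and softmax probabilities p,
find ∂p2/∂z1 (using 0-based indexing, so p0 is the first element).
∂p2/∂z1 = -0.08382

p = softmax(z) = [0.1065, 0.1065, 0.787]
p2 = 0.787, p1 = 0.1065

∂p2/∂z1 = -p2 × p1 = -0.787 × 0.1065 = -0.08382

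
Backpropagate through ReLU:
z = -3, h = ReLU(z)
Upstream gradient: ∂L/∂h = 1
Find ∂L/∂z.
∂L/∂z = 0

h = ReLU(-3) = 0
Since z < 0: ∂h/∂z = 0
∂L/∂z = ∂L/∂h · ∂h/∂z = 1 × 0 = 0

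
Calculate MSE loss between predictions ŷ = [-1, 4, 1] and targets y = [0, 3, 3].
MSE = 2

MSE = (1/3)((-1-0)² + (4-3)² + (1-3)²) = (1/3)(1 + 1 + 4) = 2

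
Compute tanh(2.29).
0.9797

tanh(2.29) = (e^(2.29) - e^(-2.29))/(e^(2.29) + e^(-2.29)) = 0.9797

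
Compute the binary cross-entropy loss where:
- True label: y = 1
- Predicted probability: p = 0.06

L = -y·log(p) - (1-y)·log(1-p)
L = 2.813

L = -1·log(0.06) - 0·log(0.94) = -log(0.06) = 2.813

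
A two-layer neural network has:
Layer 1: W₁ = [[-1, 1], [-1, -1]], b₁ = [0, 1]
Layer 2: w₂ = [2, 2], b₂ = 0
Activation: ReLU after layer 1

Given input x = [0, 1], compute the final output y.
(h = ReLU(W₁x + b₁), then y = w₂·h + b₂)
y = 2

Layer 1 pre-activation: z₁ = [1, 0]
After ReLU: h = [1, 0]
Layer 2 output: y = 2×1 + 2×0 + 0 = 2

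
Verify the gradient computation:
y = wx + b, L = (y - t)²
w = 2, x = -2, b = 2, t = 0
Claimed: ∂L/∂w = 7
Incorrect

y = (2)(-2) + 2 = -2
∂L/∂y = 2(y - t) = 2(-2 - 0) = -4
∂y/∂w = x = -2
∂L/∂w = -4 × -2 = 8

Claimed value: 7
Incorrect: The correct gradient is 8.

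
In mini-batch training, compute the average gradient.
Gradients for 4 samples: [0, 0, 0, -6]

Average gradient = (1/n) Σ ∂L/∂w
Average gradient = -1.5

Average = (1/4)(0 + 0 + 0 + -6) = -6/4 = -1.5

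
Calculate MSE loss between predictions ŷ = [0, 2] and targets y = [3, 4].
MSE = 6.5

MSE = (1/2)((0-3)² + (2-4)²) = (1/2)(9 + 4) = 6.5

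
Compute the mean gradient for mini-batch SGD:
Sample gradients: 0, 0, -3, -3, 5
Average gradient = -0.2

Average = (1/5)(0 + 0 + -3 + -3 + 5) = -1/5 = -0.2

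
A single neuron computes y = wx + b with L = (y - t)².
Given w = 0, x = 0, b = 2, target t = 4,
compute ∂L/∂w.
∂L/∂w = 0

y = wx + b = (0)(0) + 2 = 2
∂L/∂y = 2(y - t) = 2(2 - 4) = -4
∂y/∂w = x = 0
∂L/∂w = ∂L/∂y · ∂y/∂w = -4 × 0 = 0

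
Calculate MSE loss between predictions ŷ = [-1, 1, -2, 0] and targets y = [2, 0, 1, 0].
MSE = 4.75

MSE = (1/4)((-1-2)² + (1-0)² + (-2-1)² + (0-0)²) = (1/4)(9 + 1 + 9 + 0) = 4.75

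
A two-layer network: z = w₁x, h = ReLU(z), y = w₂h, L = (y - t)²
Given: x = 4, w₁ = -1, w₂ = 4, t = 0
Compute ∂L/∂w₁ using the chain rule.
∂L/∂w₁ = 0

Forward pass:
z = w₁x = -1×4 = -4
h = ReLU(-4) = 0
y = w₂h = 4×0 = 0

Backward pass:
∂L/∂y = 2(y - t) = 2(0 - 0) = 0
∂y/∂h = w₂ = 4
∂h/∂z = 0 (ReLU derivative)
∂z/∂w₁ = x = 4

∂L/∂w₁ = 0 × 4 × 0 × 4 = 0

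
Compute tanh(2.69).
0.9908

tanh(2.69) = (e^(2.69) - e^(-2.69))/(e^(2.69) + e^(-2.69)) = 0.9908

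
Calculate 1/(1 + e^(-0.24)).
0.5597

sigmoid(0.24) = 1/(1 + e^(-0.24)) = 1/(1 + 0.7866) = 0.5597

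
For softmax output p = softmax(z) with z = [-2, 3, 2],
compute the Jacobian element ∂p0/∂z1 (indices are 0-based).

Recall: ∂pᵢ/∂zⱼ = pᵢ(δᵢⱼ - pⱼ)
∂p0/∂z1 = -0.003566

p = softmax(z) = [0.004902, 0.7275, 0.2676]
p0 = 0.004902, p1 = 0.7275

∂p0/∂z1 = -p0 × p1 = -0.004902 × 0.7275 = -0.003566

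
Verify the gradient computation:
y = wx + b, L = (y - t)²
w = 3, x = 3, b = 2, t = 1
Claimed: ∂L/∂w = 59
Incorrect

y = (3)(3) + 2 = 11
∂L/∂y = 2(y - t) = 2(11 - 1) = 20
∂y/∂w = x = 3
∂L/∂w = 20 × 3 = 60

Claimed value: 59
Incorrect: The correct gradient is 60.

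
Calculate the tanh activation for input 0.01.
0.01

tanh(0.01) = (e^(0.01) - e^(-0.01))/(e^(0.01) + e^(-0.01)) = 0.01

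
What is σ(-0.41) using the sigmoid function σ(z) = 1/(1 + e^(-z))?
0.3989

sigmoid(-0.41) = 1/(1 + e^(0.41)) = 1/(1 + 1.507) = 0.3989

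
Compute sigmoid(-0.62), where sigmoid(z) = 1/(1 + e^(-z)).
0.3498

sigmoid(-0.62) = 1/(1 + e^(0.62)) = 1/(1 + 1.859) = 0.3498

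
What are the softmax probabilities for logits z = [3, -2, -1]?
p = [0.9756, 0.0066, 0.0179]

exp(z) = [20.09, 0.1353, 0.3679]
Sum = 20.59
p = [0.9756, 0.0066, 0.0179]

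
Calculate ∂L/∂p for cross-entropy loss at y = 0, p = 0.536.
∂L/∂p = 2.155

∂L/∂p = -y/p + (1-y)/(1-p) = 0 + 1/0.464 = 2.155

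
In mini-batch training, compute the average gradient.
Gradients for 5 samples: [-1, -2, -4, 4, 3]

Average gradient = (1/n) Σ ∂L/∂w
Average gradient = 0

Average = (1/5)(-1 + -2 + -4 + 4 + 3) = 0/5 = 0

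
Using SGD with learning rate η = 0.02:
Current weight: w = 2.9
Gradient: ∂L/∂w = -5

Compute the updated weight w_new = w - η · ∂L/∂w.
w_new = 3

w_new = w - η·∂L/∂w = 2.9 - 0.02×(-5) = 2.9 - (-0.1) = 3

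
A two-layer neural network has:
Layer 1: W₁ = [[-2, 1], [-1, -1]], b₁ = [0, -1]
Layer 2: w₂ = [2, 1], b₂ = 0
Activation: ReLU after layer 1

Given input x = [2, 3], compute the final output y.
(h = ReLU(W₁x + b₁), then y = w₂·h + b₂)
y = 0

Layer 1 pre-activation: z₁ = [-1, -6]
After ReLU: h = [0, 0]
Layer 2 output: y = 2×0 + 1×0 + 0 = 0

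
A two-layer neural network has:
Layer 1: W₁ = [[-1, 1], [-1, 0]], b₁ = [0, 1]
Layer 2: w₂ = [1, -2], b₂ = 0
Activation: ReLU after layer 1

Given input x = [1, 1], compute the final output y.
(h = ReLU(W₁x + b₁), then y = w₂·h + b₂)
y = 0

Layer 1 pre-activation: z₁ = [0, 0]
After ReLU: h = [0, 0]
Layer 2 output: y = 1×0 + -2×0 + 0 = 0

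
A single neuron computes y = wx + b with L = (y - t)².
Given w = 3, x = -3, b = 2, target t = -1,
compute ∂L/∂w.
∂L/∂w = 36

y = wx + b = (3)(-3) + 2 = -7
∂L/∂y = 2(y - t) = 2(-7 - -1) = -12
∂y/∂w = x = -3
∂L/∂w = ∂L/∂y · ∂y/∂w = -12 × -3 = 36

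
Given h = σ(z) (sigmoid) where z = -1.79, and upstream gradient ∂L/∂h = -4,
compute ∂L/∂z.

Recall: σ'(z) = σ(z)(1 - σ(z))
∂L/∂z = -0.4904

σ(-1.79) = 0.1431
σ'(-1.79) = σ(-1.79)(1 - σ(-1.79)) = 0.1431 × 0.8569 = 0.1226
∂L/∂z = ∂L/∂h · σ'(z) = -4 × 0.1226 = -0.4904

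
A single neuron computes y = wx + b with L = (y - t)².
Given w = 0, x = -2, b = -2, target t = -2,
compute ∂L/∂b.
∂L/∂b = 0

y = wx + b = (0)(-2) + -2 = -2
∂L/∂y = 2(y - t) = 2(-2 - -2) = 0
∂y/∂b = 1
∂L/∂b = ∂L/∂y · ∂y/∂b = 0 × 1 = 0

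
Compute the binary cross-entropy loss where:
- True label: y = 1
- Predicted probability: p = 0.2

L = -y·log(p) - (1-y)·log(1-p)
L = 1.609

L = -1·log(0.2) - 0·log(0.8) = -log(0.2) = 1.609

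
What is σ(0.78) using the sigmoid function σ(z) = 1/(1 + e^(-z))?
0.6857

sigmoid(0.78) = 1/(1 + e^(-0.78)) = 1/(1 + 0.4584) = 0.6857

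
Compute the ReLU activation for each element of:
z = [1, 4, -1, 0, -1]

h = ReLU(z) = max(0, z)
h = [1, 4, 0, 0, 0]

ReLU applied element-wise: max(0,1)=1, max(0,4)=4, max(0,-1)=0, max(0,0)=0, max(0,-1)=0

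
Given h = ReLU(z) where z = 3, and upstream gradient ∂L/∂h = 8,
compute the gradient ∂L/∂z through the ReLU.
∂L/∂z = 8

h = ReLU(3) = 3
Since z > 0: ∂h/∂z = 1
∂L/∂z = ∂L/∂h · ∂h/∂z = 8 × 1 = 8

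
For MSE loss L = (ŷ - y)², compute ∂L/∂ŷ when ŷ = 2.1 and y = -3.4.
∂L/∂ŷ = 11.0

∂L/∂ŷ = 2(ŷ - y) = 2(2.1 - -3.4) = 2(5.5) = 11.0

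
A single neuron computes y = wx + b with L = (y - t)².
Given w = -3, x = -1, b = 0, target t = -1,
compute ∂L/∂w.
∂L/∂w = -8

y = wx + b = (-3)(-1) + 0 = 3
∂L/∂y = 2(y - t) = 2(3 - -1) = 8
∂y/∂w = x = -1
∂L/∂w = ∂L/∂y · ∂y/∂w = 8 × -1 = -8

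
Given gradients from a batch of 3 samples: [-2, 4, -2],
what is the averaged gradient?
Average gradient = 0

Average = (1/3)(-2 + 4 + -2) = 0/3 = 0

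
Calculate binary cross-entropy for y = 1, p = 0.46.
L = 0.7765

L = -1·log(0.46) - 0·log(0.54) = -log(0.46) = 0.7765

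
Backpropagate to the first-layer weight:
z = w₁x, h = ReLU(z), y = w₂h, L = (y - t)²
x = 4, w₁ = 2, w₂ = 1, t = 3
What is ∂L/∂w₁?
∂L/∂w₁ = 40

Forward pass:
z = w₁x = 2×4 = 8
h = ReLU(8) = 8
y = w₂h = 1×8 = 8

Backward pass:
∂L/∂y = 2(y - t) = 2(8 - 3) = 10
∂y/∂h = w₂ = 1
∂h/∂z = 1 (ReLU derivative)
∂z/∂w₁ = x = 4

∂L/∂w₁ = 10 × 1 × 1 × 4 = 40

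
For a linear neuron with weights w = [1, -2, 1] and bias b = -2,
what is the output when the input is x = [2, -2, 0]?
y = 4

y = (1)(2) + (-2)(-2) + (1)(0) + -2 = 4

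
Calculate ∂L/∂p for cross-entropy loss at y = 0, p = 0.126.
∂L/∂p = 1.144

∂L/∂p = -y/p + (1-y)/(1-p) = 0 + 1/0.874 = 1.144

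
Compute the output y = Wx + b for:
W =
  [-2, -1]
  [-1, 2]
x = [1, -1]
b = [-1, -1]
y = [-2, -4]

Wx = [-2×1 + -1×-1, -1×1 + 2×-1]
   = [-1, -3]
y = Wx + b = [-1 + -1, -3 + -1] = [-2, -4]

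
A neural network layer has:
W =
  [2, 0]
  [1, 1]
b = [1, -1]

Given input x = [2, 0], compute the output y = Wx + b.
y = [5, 1]

Wx = [2×2 + 0×0, 1×2 + 1×0]
   = [4, 2]
y = Wx + b = [4 + 1, 2 + -1] = [5, 1]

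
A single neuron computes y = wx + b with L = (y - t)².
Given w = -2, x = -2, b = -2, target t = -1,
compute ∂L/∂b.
∂L/∂b = 6

y = wx + b = (-2)(-2) + -2 = 2
∂L/∂y = 2(y - t) = 2(2 - -1) = 6
∂y/∂b = 1
∂L/∂b = ∂L/∂y · ∂y/∂b = 6 × 1 = 6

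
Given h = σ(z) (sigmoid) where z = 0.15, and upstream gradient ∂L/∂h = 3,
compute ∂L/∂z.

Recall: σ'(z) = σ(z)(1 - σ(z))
∂L/∂z = 0.7458

σ(0.15) = 0.5374
σ'(0.15) = σ(0.15)(1 - σ(0.15)) = 0.5374 × 0.4626 = 0.2486
∂L/∂z = ∂L/∂h · σ'(z) = 3 × 0.2486 = 0.7458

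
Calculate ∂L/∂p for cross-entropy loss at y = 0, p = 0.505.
∂L/∂p = 2.02

∂L/∂p = -y/p + (1-y)/(1-p) = 0 + 1/0.495 = 2.02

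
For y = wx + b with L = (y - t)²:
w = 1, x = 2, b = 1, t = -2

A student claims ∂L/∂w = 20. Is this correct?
Correct

y = (1)(2) + 1 = 3
∂L/∂y = 2(y - t) = 2(3 - -2) = 10
∂y/∂w = x = 2
∂L/∂w = 10 × 2 = 20

Claimed value: 20
Correct: The correct gradient is 20.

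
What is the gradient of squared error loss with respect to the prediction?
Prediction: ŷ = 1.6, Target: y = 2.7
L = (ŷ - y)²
∂L/∂ŷ = -2.2

∂L/∂ŷ = 2(ŷ - y) = 2(1.6 - 2.7) = 2(-1.1) = -2.2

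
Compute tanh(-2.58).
-0.9886

tanh(-2.58) = (e^(-2.58) - e^(2.58))/(e^(-2.58) + e^(2.58)) = -0.9886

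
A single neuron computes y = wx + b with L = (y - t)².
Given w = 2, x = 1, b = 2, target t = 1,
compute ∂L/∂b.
∂L/∂b = 6

y = wx + b = (2)(1) + 2 = 4
∂L/∂y = 2(y - t) = 2(4 - 1) = 6
∂y/∂b = 1
∂L/∂b = ∂L/∂y · ∂y/∂b = 6 × 1 = 6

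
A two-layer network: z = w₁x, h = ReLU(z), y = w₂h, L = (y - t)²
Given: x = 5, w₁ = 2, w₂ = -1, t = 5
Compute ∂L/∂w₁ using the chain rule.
∂L/∂w₁ = 150

Forward pass:
z = w₁x = 2×5 = 10
h = ReLU(10) = 10
y = w₂h = -1×10 = -10

Backward pass:
∂L/∂y = 2(y - t) = 2(-10 - 5) = -30
∂y/∂h = w₂ = -1
∂h/∂z = 1 (ReLU derivative)
∂z/∂w₁ = x = 5

∂L/∂w₁ = -30 × -1 × 1 × 5 = 150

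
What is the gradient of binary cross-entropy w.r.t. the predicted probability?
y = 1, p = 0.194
∂L/∂p = -5.155

∂L/∂p = -y/p + (1-y)/(1-p) = -1/0.194 + 0 = -5.155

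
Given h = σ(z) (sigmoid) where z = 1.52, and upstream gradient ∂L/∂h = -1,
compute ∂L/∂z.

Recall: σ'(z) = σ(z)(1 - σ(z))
∂L/∂z = -0.1473

σ(1.52) = 0.8205
σ'(1.52) = σ(1.52)(1 - σ(1.52)) = 0.8205 × 0.1795 = 0.1473
∂L/∂z = ∂L/∂h · σ'(z) = -1 × 0.1473 = -0.1473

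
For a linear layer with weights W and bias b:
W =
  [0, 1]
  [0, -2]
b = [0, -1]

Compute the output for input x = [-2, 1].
y = [1, -3]

Wx = [0×-2 + 1×1, 0×-2 + -2×1]
   = [1, -2]
y = Wx + b = [1 + 0, -2 + -1] = [1, -3]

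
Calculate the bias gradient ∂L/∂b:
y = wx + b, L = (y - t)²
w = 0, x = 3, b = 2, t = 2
∂L/∂b = 0

y = wx + b = (0)(3) + 2 = 2
∂L/∂y = 2(y - t) = 2(2 - 2) = 0
∂y/∂b = 1
∂L/∂b = ∂L/∂y · ∂y/∂b = 0 × 1 = 0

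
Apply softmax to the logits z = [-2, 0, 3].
p = [0.0064, 0.0471, 0.9465]

exp(z) = [0.1353, 1, 20.09]
Sum = 21.22
p = [0.0064, 0.0471, 0.9465]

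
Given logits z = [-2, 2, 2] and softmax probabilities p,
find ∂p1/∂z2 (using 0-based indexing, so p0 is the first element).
∂p1/∂z2 = -0.2455

p = softmax(z) = [0.009075, 0.4955, 0.4955]
p1 = 0.4955, p2 = 0.4955

∂p1/∂z2 = -p1 × p2 = -0.4955 × 0.4955 = -0.2455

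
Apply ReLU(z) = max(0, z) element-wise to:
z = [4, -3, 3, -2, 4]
h = [4, 0, 3, 0, 4]

ReLU applied element-wise: max(0,4)=4, max(0,-3)=0, max(0,3)=3, max(0,-2)=0, max(0,4)=4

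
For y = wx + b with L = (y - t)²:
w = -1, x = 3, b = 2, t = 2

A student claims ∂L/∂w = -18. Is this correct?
Correct

y = (-1)(3) + 2 = -1
∂L/∂y = 2(y - t) = 2(-1 - 2) = -6
∂y/∂w = x = 3
∂L/∂w = -6 × 3 = -18

Claimed value: -18
Correct: The correct gradient is -18.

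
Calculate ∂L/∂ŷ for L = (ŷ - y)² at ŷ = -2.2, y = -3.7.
∂L/∂ŷ = 3.0

∂L/∂ŷ = 2(ŷ - y) = 2(-2.2 - -3.7) = 2(1.5) = 3.0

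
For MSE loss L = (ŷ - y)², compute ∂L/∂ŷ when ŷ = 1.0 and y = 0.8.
∂L/∂ŷ = 0.4

∂L/∂ŷ = 2(ŷ - y) = 2(1.0 - 0.8) = 2(0.2) = 0.4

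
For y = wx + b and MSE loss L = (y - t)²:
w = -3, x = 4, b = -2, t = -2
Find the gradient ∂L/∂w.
∂L/∂w = -96

y = wx + b = (-3)(4) + -2 = -14
∂L/∂y = 2(y - t) = 2(-14 - -2) = -24
∂y/∂w = x = 4
∂L/∂w = ∂L/∂y · ∂y/∂w = -24 × 4 = -96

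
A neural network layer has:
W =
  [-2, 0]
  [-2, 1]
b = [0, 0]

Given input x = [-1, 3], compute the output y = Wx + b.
y = [2, 5]

Wx = [-2×-1 + 0×3, -2×-1 + 1×3]
   = [2, 5]
y = Wx + b = [2 + 0, 5 + 0] = [2, 5]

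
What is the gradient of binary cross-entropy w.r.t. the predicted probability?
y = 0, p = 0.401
∂L/∂p = 1.669

∂L/∂p = -y/p + (1-y)/(1-p) = 0 + 1/0.599 = 1.669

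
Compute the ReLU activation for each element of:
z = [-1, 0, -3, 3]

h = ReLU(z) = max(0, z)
h = [0, 0, 0, 3]

ReLU applied element-wise: max(0,-1)=0, max(0,0)=0, max(0,-3)=0, max(0,3)=3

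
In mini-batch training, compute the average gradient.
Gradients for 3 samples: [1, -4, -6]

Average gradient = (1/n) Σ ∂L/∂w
Average gradient = -3

Average = (1/3)(1 + -4 + -6) = -9/3 = -3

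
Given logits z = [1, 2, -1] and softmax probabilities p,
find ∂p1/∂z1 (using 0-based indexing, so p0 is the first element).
∂p1/∂z1 = 0.2078

p = softmax(z) = [0.2595, 0.7054, 0.03512]
p1 = 0.7054

∂p1/∂z1 = p1(1 - p1) = 0.7054 × (1 - 0.7054) = 0.2078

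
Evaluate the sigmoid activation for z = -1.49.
0.1839

sigmoid(-1.49) = 1/(1 + e^(1.49)) = 1/(1 + 4.437) = 0.1839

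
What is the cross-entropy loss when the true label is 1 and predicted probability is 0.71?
L = 0.3425

L = -1·log(0.71) - 0·log(0.29) = -log(0.71) = 0.3425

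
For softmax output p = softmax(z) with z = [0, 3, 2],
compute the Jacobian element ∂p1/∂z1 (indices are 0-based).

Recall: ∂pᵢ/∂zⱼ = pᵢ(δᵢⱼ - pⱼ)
∂p1/∂z1 = 0.2078

p = softmax(z) = [0.03512, 0.7054, 0.2595]
p1 = 0.7054

∂p1/∂z1 = p1(1 - p1) = 0.7054 × (1 - 0.7054) = 0.2078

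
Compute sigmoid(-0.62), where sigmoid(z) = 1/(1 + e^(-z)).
0.3498

sigmoid(-0.62) = 1/(1 + e^(0.62)) = 1/(1 + 1.859) = 0.3498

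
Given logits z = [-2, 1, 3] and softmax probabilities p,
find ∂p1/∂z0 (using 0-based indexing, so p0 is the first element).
∂p1/∂z0 = -0.0006991

p = softmax(z) = [0.0059, 0.1185, 0.8756]
p1 = 0.1185, p0 = 0.0059

∂p1/∂z0 = -p1 × p0 = -0.1185 × 0.0059 = -0.0006991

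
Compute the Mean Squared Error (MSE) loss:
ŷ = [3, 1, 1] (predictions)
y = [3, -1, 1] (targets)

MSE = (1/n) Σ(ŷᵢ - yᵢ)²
MSE = 1.333

MSE = (1/3)((3-3)² + (1--1)² + (1-1)²) = (1/3)(0 + 4 + 0) = 1.333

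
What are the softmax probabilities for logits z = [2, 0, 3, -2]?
p = [0.2583, 0.035, 0.702, 0.0047]

exp(z) = [7.389, 1, 20.09, 0.1353]
Sum = 28.61
p = [0.2583, 0.035, 0.702, 0.0047]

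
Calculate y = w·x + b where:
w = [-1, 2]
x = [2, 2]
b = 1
y = 3

y = (-1)(2) + (2)(2) + 1 = 3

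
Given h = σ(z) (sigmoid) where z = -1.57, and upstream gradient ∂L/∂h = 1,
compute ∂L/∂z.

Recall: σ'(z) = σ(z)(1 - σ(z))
∂L/∂z = 0.1426

σ(-1.57) = 0.1722
σ'(-1.57) = σ(-1.57)(1 - σ(-1.57)) = 0.1722 × 0.8278 = 0.1426
∂L/∂z = ∂L/∂h · σ'(z) = 1 × 0.1426 = 0.1426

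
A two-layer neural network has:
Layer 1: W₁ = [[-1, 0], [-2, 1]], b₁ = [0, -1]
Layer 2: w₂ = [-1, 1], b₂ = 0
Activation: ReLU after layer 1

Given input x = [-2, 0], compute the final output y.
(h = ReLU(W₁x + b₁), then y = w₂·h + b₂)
y = 1

Layer 1 pre-activation: z₁ = [2, 3]
After ReLU: h = [2, 3]
Layer 2 output: y = -1×2 + 1×3 + 0 = 1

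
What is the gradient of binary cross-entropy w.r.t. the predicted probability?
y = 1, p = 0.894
∂L/∂p = -1.119

∂L/∂p = -y/p + (1-y)/(1-p) = -1/0.894 + 0 = -1.119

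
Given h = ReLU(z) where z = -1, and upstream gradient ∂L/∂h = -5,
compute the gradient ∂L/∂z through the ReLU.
∂L/∂z = 0

h = ReLU(-1) = 0
Since z < 0: ∂h/∂z = 0
∂L/∂z = ∂L/∂h · ∂h/∂z = -5 × 0 = 0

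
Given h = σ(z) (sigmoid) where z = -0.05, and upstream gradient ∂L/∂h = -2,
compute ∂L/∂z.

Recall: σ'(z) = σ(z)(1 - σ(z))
∂L/∂z = -0.4997

σ(-0.05) = 0.4875
σ'(-0.05) = σ(-0.05)(1 - σ(-0.05)) = 0.4875 × 0.5125 = 0.2498
∂L/∂z = ∂L/∂h · σ'(z) = -2 × 0.2498 = -0.4997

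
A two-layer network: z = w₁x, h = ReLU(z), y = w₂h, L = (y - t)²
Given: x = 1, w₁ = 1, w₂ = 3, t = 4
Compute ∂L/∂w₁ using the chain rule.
∂L/∂w₁ = -6

Forward pass:
z = w₁x = 1×1 = 1
h = ReLU(1) = 1
y = w₂h = 3×1 = 3

Backward pass:
∂L/∂y = 2(y - t) = 2(3 - 4) = -2
∂y/∂h = w₂ = 3
∂h/∂z = 1 (ReLU derivative)
∂z/∂w₁ = x = 1

∂L/∂w₁ = -2 × 3 × 1 × 1 = -6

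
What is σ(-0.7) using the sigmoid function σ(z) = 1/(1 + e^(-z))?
0.3318

sigmoid(-0.7) = 1/(1 + e^(0.7)) = 1/(1 + 2.014) = 0.3318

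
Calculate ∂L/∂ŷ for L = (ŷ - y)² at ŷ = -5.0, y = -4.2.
∂L/∂ŷ = -1.6

∂L/∂ŷ = 2(ŷ - y) = 2(-5.0 - -4.2) = 2(-0.8) = -1.6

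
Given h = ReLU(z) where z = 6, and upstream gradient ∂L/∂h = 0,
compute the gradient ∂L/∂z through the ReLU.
∂L/∂z = 0

h = ReLU(6) = 6
Since z > 0: ∂h/∂z = 1
∂L/∂z = ∂L/∂h · ∂h/∂z = 0 × 1 = 0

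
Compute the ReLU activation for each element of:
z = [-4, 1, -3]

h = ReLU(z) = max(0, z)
h = [0, 1, 0]

ReLU applied element-wise: max(0,-4)=0, max(0,1)=1, max(0,-3)=0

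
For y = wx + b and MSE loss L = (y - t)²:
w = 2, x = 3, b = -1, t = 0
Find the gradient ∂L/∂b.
∂L/∂b = 10

y = wx + b = (2)(3) + -1 = 5
∂L/∂y = 2(y - t) = 2(5 - 0) = 10
∂y/∂b = 1
∂L/∂b = ∂L/∂y · ∂y/∂b = 10 × 1 = 10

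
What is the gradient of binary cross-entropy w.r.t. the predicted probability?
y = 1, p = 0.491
∂L/∂p = -2.037

∂L/∂p = -y/p + (1-y)/(1-p) = -1/0.491 + 0 = -2.037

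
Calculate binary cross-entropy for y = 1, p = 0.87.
L = 0.1393

L = -1·log(0.87) - 0·log(0.13) = -log(0.87) = 0.1393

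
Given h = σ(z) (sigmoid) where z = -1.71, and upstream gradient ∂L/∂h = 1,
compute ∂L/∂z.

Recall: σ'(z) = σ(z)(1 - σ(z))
∂L/∂z = 0.1297

σ(-1.71) = 0.1532
σ'(-1.71) = σ(-1.71)(1 - σ(-1.71)) = 0.1532 × 0.8468 = 0.1297
∂L/∂z = ∂L/∂h · σ'(z) = 1 × 0.1297 = 0.1297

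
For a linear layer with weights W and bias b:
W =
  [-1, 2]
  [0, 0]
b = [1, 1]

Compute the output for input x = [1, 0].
y = [0, 1]

Wx = [-1×1 + 2×0, 0×1 + 0×0]
   = [-1, 0]
y = Wx + b = [-1 + 1, 0 + 1] = [0, 1]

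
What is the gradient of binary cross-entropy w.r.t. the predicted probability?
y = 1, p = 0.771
∂L/∂p = -1.297

∂L/∂p = -y/p + (1-y)/(1-p) = -1/0.771 + 0 = -1.297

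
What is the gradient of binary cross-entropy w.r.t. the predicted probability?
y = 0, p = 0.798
∂L/∂p = 4.95

∂L/∂p = -y/p + (1-y)/(1-p) = 0 + 1/0.202 = 4.95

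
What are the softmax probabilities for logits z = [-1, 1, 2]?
p = [0.0351, 0.2595, 0.7054]

exp(z) = [0.3679, 2.718, 7.389]
Sum = 10.48
p = [0.0351, 0.2595, 0.7054]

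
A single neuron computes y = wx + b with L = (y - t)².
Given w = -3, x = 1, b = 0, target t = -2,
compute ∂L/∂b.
∂L/∂b = -2

y = wx + b = (-3)(1) + 0 = -3
∂L/∂y = 2(y - t) = 2(-3 - -2) = -2
∂y/∂b = 1
∂L/∂b = ∂L/∂y · ∂y/∂b = -2 × 1 = -2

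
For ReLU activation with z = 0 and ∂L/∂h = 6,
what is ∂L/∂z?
∂L/∂z = 0

h = ReLU(0) = 0
At z = 0: ∂h/∂z = 0 (by convention)
∂L/∂z = ∂L/∂h · ∂h/∂z = 6 × 0 = 0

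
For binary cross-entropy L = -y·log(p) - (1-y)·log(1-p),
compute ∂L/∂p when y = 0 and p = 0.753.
∂L/∂p = 4.049

∂L/∂p = -y/p + (1-y)/(1-p) = 0 + 1/0.247 = 4.049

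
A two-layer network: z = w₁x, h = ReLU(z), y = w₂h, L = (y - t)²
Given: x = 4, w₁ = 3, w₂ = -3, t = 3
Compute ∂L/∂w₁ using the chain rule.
∂L/∂w₁ = 936

Forward pass:
z = w₁x = 3×4 = 12
h = ReLU(12) = 12
y = w₂h = -3×12 = -36

Backward pass:
∂L/∂y = 2(y - t) = 2(-36 - 3) = -78
∂y/∂h = w₂ = -3
∂h/∂z = 1 (ReLU derivative)
∂z/∂w₁ = x = 4

∂L/∂w₁ = -78 × -3 × 1 × 4 = 936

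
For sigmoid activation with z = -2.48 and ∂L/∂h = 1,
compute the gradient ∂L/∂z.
∂L/∂z = 0.0713

σ(-2.48) = 0.07727
σ'(-2.48) = σ(-2.48)(1 - σ(-2.48)) = 0.07727 × 0.9227 = 0.0713
∂L/∂z = ∂L/∂h · σ'(z) = 1 × 0.0713 = 0.0713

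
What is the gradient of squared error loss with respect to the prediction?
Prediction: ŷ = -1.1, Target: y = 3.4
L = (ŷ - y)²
∂L/∂ŷ = -9.0

∂L/∂ŷ = 2(ŷ - y) = 2(-1.1 - 3.4) = 2(-4.5) = -9.0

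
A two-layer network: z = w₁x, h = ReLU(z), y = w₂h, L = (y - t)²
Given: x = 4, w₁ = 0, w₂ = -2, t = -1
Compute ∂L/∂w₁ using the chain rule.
∂L/∂w₁ = 0

Forward pass:
z = w₁x = 0×4 = 0
h = ReLU(0) = 0
y = w₂h = -2×0 = 0

Backward pass:
∂L/∂y = 2(y - t) = 2(0 - -1) = 2
∂y/∂h = w₂ = -2
∂h/∂z = 0 (ReLU derivative)
∂z/∂w₁ = x = 4

∂L/∂w₁ = 2 × -2 × 0 × 4 = 0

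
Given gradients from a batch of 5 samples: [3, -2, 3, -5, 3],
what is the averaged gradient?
Average gradient = 0.4

Average = (1/5)(3 + -2 + 3 + -5 + 3) = 2/5 = 0.4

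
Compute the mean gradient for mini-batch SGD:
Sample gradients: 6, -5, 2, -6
Average gradient = -0.75

Average = (1/4)(6 + -5 + 2 + -6) = -3/4 = -0.75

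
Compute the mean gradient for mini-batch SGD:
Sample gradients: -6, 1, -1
Average gradient = -2

Average = (1/3)(-6 + 1 + -1) = -6/3 = -2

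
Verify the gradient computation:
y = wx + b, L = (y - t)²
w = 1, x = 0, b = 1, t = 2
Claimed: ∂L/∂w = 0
Correct

y = (1)(0) + 1 = 1
∂L/∂y = 2(y - t) = 2(1 - 2) = -2
∂y/∂w = x = 0
∂L/∂w = -2 × 0 = 0

Claimed value: 0
Correct: The correct gradient is 0.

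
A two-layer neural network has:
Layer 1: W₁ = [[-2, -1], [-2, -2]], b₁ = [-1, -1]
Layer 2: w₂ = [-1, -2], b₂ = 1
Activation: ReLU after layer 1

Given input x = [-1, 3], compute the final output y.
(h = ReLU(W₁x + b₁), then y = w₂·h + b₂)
y = 1

Layer 1 pre-activation: z₁ = [-2, -5]
After ReLU: h = [0, 0]
Layer 2 output: y = -1×0 + -2×0 + 1 = 1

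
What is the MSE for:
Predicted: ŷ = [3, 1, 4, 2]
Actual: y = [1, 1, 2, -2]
MSE = 6

MSE = (1/4)((3-1)² + (1-1)² + (4-2)² + (2--2)²) = (1/4)(4 + 0 + 4 + 16) = 6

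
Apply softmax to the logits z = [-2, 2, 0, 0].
p = [0.0142, 0.7758, 0.105, 0.105]

exp(z) = [0.1353, 7.389, 1, 1]
Sum = 9.524
p = [0.0142, 0.7758, 0.105, 0.105]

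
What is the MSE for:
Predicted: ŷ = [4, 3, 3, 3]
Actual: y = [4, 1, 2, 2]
MSE = 1.5

MSE = (1/4)((4-4)² + (3-1)² + (3-2)² + (3-2)²) = (1/4)(0 + 4 + 1 + 1) = 1.5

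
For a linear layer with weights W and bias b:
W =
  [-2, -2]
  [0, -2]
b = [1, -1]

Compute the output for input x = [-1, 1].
y = [1, -3]

Wx = [-2×-1 + -2×1, 0×-1 + -2×1]
   = [0, -2]
y = Wx + b = [0 + 1, -2 + -1] = [1, -3]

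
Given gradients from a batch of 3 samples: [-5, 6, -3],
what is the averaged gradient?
Average gradient = -0.6667

Average = (1/3)(-5 + 6 + -3) = -2/3 = -0.6667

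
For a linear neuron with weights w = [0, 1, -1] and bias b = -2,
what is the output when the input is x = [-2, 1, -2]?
y = 1

y = (0)(-2) + (1)(1) + (-1)(-2) + -2 = 1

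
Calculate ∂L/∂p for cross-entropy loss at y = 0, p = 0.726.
∂L/∂p = 3.65

∂L/∂p = -y/p + (1-y)/(1-p) = 0 + 1/0.274 = 3.65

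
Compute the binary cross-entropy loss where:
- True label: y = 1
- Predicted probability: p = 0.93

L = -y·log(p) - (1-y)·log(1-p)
L = 0.07257

L = -1·log(0.93) - 0·log(0.07) = -log(0.93) = 0.07257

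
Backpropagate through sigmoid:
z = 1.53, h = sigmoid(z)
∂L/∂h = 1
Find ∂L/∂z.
∂L/∂z = 0.1463

σ(1.53) = 0.822
σ'(1.53) = σ(1.53)(1 - σ(1.53)) = 0.822 × 0.178 = 0.1463
∂L/∂z = ∂L/∂h · σ'(z) = 1 × 0.1463 = 0.1463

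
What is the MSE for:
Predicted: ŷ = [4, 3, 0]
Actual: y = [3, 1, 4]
MSE = 7

MSE = (1/3)((4-3)² + (3-1)² + (0-4)²) = (1/3)(1 + 4 + 16) = 7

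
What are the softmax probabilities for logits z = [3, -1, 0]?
p = [0.9362, 0.0171, 0.0466]

exp(z) = [20.09, 0.3679, 1]
Sum = 21.45
p = [0.9362, 0.0171, 0.0466]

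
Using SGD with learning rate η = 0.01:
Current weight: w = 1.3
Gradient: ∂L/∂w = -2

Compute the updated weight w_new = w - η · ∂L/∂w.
w_new = 1.32

w_new = w - η·∂L/∂w = 1.3 - 0.01×(-2) = 1.3 - (-0.02) = 1.32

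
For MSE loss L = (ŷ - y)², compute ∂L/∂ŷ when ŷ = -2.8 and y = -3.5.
∂L/∂ŷ = 1.4

∂L/∂ŷ = 2(ŷ - y) = 2(-2.8 - -3.5) = 2(0.7) = 1.4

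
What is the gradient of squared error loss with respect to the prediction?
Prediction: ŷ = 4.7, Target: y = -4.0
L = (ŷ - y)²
∂L/∂ŷ = 17.4

∂L/∂ŷ = 2(ŷ - y) = 2(4.7 - -4.0) = 2(8.7) = 17.4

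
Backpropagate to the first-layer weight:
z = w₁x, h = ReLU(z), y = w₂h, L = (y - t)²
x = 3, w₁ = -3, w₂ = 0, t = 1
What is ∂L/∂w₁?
∂L/∂w₁ = 0

Forward pass:
z = w₁x = -3×3 = -9
h = ReLU(-9) = 0
y = w₂h = 0×0 = 0

Backward pass:
∂L/∂y = 2(y - t) = 2(0 - 1) = -2
∂y/∂h = w₂ = 0
∂h/∂z = 0 (ReLU derivative)
∂z/∂w₁ = x = 3

∂L/∂w₁ = -2 × 0 × 0 × 3 = 0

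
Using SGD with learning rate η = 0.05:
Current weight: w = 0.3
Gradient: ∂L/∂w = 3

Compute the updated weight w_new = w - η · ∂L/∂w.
w_new = 0.15

w_new = w - η·∂L/∂w = 0.3 - 0.05×(3) = 0.3 - (0.15) = 0.15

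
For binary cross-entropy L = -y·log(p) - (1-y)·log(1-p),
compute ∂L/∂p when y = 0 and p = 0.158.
∂L/∂p = 1.188

∂L/∂p = -y/p + (1-y)/(1-p) = 0 + 1/0.842 = 1.188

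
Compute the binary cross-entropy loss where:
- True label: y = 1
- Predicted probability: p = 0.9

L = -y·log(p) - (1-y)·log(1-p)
L = 0.1054

L = -1·log(0.9) - 0·log(0.1) = -log(0.9) = 0.1054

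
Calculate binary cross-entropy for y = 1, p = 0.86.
L = 0.1508

L = -1·log(0.86) - 0·log(0.14) = -log(0.86) = 0.1508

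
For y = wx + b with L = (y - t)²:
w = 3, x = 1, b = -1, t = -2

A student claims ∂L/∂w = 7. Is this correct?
Incorrect

y = (3)(1) + -1 = 2
∂L/∂y = 2(y - t) = 2(2 - -2) = 8
∂y/∂w = x = 1
∂L/∂w = 8 × 1 = 8

Claimed value: 7
Incorrect: The correct gradient is 8.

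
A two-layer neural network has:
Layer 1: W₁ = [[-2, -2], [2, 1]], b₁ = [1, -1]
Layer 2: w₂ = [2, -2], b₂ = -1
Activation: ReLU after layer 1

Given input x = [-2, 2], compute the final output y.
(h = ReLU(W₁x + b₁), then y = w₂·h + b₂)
y = 1

Layer 1 pre-activation: z₁ = [1, -3]
After ReLU: h = [1, 0]
Layer 2 output: y = 2×1 + -2×0 + -1 = 1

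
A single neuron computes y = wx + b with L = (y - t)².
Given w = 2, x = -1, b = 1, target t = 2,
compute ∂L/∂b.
∂L/∂b = -6

y = wx + b = (2)(-1) + 1 = -1
∂L/∂y = 2(y - t) = 2(-1 - 2) = -6
∂y/∂b = 1
∂L/∂b = ∂L/∂y · ∂y/∂b = -6 × 1 = -6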